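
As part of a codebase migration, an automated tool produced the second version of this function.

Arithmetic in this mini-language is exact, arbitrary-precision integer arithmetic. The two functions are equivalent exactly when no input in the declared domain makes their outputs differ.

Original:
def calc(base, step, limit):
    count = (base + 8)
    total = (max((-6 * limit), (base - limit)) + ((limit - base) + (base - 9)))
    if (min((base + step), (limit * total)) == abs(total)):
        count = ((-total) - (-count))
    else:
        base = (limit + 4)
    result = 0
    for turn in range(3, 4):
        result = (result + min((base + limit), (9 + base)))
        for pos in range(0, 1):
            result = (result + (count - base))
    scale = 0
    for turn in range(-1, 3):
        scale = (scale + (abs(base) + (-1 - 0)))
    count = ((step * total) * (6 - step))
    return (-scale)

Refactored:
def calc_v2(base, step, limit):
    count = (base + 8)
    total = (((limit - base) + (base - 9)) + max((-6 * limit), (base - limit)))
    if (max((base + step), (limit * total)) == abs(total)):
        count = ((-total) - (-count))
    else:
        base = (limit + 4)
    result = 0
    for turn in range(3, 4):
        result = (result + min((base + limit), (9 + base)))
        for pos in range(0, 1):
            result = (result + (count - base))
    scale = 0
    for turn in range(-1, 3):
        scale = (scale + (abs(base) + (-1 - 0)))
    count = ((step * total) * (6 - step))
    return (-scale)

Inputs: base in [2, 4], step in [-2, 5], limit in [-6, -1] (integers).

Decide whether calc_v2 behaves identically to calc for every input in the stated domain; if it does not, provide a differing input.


Input base=2, step=-2, limit=-1: -8 from calc versus -4 from calc_v2.
verdict: not equivalent; witness: base=2, step=-2, limit=-1


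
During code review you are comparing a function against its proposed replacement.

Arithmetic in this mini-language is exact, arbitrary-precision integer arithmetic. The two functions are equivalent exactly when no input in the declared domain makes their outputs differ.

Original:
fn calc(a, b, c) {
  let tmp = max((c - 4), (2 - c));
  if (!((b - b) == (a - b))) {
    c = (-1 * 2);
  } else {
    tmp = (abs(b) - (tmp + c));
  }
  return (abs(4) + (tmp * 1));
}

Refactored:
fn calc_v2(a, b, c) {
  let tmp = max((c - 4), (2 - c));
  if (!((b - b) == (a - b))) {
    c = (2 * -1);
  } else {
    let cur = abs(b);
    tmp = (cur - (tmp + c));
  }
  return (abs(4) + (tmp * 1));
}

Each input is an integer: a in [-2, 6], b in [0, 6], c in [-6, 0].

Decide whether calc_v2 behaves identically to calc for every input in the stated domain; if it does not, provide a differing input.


Equivalent — the differences include local variable names differ, and statement counts differ, yet no declared input distinguishes the two.
One worked example (a=0, b=6, c=-3) — calc: tmp=5, then (!((b - b) == (a - b))) is true, then c=-2, then returns 9; calc_v2: tmp=5, then (!((b - b) == (a - b))) is true, then c=-2, then returns 9; agreement on 9.
Checked all 441 inputs in the declared domain: the outputs agree on every one.
verdict: equivalent


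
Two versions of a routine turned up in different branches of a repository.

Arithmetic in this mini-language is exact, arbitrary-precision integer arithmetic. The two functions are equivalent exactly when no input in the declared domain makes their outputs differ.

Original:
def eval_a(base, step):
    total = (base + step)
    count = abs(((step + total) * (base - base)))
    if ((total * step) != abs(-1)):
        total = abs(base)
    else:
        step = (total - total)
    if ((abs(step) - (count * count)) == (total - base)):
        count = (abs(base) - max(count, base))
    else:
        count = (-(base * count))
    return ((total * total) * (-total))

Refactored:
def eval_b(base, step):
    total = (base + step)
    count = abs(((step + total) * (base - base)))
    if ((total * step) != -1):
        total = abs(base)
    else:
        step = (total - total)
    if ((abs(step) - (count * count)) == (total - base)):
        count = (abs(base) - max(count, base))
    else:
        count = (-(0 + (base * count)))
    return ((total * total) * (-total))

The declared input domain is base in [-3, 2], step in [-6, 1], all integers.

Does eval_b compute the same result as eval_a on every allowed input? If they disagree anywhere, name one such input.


The rewrite breaks on base=-2, step=1, where the results are -8 and 1.
eval_a: total=-1, then count=0, then ((total * step) != abs(-1)) is true, then total=2, then ((abs(step) - (count * count)) == (total - base)) is false, then count=0, then returns -8
eval_b: total=-1, then count=0, then ((total * step) != -1) is false, then step=0, then ((abs(step) - (count * count)) == (total - base)) is false, then count=0, then returns 1
verdict: not equivalent; witness: base=-2, step=1


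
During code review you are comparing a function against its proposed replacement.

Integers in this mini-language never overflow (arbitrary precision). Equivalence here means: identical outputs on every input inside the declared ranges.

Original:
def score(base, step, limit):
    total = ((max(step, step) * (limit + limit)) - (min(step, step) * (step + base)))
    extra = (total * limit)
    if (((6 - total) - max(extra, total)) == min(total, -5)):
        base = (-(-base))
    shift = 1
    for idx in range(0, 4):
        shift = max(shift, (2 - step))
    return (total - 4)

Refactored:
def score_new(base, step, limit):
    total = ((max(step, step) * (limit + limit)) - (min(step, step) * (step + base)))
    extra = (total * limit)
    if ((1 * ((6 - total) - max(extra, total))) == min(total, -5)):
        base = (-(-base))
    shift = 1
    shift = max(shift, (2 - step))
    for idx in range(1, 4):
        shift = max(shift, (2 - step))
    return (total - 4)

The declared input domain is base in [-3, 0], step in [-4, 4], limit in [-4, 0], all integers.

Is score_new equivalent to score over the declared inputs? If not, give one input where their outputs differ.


This is a faithful refactor — min/max/abs usage differs, plus arithmetic usage differs, plus loop structure differs, plus constant usage differs, plus statement counts differ, but the computed results match everywhere.
One worked example (base=-2, step=4, limit=0) — score: total := -8 | extra := 0 | (((6 - total) - max(extra, total)) == min(total, -5)): false | shift := 1 | iter idx=0: | shift := 1 | iter idx=1: | shift := 1 | iter idx=2: | shift := 1 | iter idx=3: | shift := 1 | result -12; score_new: total := -8 | extra := 0 | ((1 * ((6 - total) - max(extra, total))) == min(total, -5)): false | shift := 1 | shift := 1 | iter idx=1: | shift := 1 | iter idx=2: | shift := 1 | iter idx=3: | shift := 1 | result -12; agreement on -12.
An exhaustive pass over the 180 declared inputs shows identical outputs.
verdict: equivalent


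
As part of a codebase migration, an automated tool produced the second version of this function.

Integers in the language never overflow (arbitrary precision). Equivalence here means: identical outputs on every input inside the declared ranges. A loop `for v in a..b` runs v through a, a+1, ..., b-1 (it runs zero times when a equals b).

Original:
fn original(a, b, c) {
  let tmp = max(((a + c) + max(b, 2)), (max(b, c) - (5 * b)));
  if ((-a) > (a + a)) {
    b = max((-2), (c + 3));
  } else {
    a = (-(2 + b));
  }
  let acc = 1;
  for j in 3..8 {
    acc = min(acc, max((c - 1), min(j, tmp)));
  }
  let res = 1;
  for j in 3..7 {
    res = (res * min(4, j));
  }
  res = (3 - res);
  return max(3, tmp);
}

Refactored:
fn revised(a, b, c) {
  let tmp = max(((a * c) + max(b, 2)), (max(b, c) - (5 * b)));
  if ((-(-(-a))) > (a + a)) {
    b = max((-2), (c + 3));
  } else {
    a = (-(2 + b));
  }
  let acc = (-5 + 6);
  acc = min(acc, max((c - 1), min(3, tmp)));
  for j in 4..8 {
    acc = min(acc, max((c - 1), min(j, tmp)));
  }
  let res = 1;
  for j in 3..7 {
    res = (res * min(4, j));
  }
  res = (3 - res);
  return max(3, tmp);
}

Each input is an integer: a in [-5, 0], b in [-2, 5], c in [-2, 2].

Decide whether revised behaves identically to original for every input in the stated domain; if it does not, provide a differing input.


Take a=-5, b=-2, c=-2.
original: tmp := 8 | ((-a) > (a + a)): true | b := 1 | acc := 1 | iter j=3: | acc := 1 | iter j=4: | acc := 1 | iter j=5: | acc := 1 | iter j=6: | acc := 1 | iter j=7: | acc := 1 | res := 1 | iter j=3: | res := 3 | iter j=4: | res := 12 | iter j=5: | res := 48 | iter j=6: | res := 192 | res := -189 | result 8
revised: tmp := 12 | ((-(-(-a))) > (a + a)): true | b := 1 | acc := 1 | acc := 1 | iter j=4: | acc := 1 | iter j=5: | acc := 1 | iter j=6: | acc := 1 | iter j=7: | acc := 1 | res := 1 | iter j=3: | res := 3 | iter j=4: | res := 12 | iter j=5: | res := 48 | iter j=6: | res := 192 | res := -189 | result 12
8 != 12, so the rewrite changes behavior.
verdict: not equivalent; witness: a=-5, b=-2, c=-2


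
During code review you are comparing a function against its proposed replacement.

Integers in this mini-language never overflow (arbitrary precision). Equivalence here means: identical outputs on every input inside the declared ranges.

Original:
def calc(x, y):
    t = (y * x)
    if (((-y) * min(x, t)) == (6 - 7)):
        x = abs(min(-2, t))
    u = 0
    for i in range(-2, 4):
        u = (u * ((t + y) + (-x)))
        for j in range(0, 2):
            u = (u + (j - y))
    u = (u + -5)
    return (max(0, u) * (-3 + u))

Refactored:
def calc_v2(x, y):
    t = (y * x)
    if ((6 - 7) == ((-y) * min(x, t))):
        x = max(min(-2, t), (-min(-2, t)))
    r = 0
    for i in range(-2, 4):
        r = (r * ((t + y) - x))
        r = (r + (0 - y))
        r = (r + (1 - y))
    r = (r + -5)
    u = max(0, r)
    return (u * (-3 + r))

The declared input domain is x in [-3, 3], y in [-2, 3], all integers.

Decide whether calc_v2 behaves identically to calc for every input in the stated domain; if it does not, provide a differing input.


This is a faithful refactor — loop structure differs; local variable names differ; arithmetic usage differs; constant usage differs; min/max/abs usage differs; statement counts differ, but the computed results match everywhere.
Spot check at x=1, y=3 — calc: t := 3 | (((-y) * min(x, t)) == (6 - 7)): false | u := 0 | iter i=-2: | u := 0 | iter j=0: | u := -3 | iter j=1: | u := -5 | iter i=-1: | u := -25 | iter j=0: | u := -28 | iter j=1: | u := -30 | iter i=0: | u := -150 | iter j=0: | u := -153 | iter j=1: | u := -155 | iter i=1: | u := -775 | iter j=0: | u := -778 | iter j=1: | u := -780 | iter i=2: | u := -3900 | iter j=0: | u := -3903 | iter j=1: | u := -3905 | iter i=3: | u := -19525 | iter j=0: | u := -19528 | iter j=1: | u := -19530 | u := -19535 | result 0. calc_v2: t := 3 | ((6 - 7) == ((-y) * min(x, t))): false | r := 0 | iter i=-2: | r := 0 | r := -3 | r := -5 | iter i=-1: | r := -25 | r := -28 | r := -30 | iter i=0: | r := -150 | r := -153 | r := -155 | iter i=1: | r := -775 | r := -778 | r := -780 | iter i=2: | r := -3900 | r := -3903 | r := -3905 | iter i=3: | r := -19525 | r := -19528 | r := -19530 | r := -19535 | u := 0 | result 0. Both give 0.
An exhaustive pass over the 42 declared inputs shows identical outputs.
verdict: equivalent


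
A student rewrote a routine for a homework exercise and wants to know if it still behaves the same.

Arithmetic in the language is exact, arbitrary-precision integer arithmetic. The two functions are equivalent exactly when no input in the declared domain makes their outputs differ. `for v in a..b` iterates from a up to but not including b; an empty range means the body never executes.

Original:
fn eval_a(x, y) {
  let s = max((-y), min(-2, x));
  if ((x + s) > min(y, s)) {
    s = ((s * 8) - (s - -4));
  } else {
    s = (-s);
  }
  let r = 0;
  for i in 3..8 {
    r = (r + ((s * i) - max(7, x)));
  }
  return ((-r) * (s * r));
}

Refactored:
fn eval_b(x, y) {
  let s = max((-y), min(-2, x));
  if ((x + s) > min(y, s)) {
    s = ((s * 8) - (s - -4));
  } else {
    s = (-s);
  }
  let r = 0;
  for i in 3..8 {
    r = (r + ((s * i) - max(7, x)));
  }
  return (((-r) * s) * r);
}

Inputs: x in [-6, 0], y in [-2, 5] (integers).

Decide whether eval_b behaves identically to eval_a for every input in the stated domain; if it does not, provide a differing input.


The two are interchangeable: same computation, different form, and every declared input agrees.
Tracing x=-1, y=5: eval_a: s=-2, then ((x + s) > min(y, s)) is false, then s=2, then r=0, then (i=3), then r=-1, then (i=4), then r=0, then (i=5), then r=3, then (i=6), then r=8, then (i=7), then r=15, then returns -450 | eval_b: s=-2, then ((x + s) > min(y, s)) is false, then s=2, then r=0, then (i=3), then r=-1, then (i=4), then r=0, then (i=5), then r=3, then (i=6), then r=8, then (i=7), then r=15, then returns -450 — matching result -450.
Checked all 56 inputs in the declared domain: the outputs agree on every one.
verdict: equivalent


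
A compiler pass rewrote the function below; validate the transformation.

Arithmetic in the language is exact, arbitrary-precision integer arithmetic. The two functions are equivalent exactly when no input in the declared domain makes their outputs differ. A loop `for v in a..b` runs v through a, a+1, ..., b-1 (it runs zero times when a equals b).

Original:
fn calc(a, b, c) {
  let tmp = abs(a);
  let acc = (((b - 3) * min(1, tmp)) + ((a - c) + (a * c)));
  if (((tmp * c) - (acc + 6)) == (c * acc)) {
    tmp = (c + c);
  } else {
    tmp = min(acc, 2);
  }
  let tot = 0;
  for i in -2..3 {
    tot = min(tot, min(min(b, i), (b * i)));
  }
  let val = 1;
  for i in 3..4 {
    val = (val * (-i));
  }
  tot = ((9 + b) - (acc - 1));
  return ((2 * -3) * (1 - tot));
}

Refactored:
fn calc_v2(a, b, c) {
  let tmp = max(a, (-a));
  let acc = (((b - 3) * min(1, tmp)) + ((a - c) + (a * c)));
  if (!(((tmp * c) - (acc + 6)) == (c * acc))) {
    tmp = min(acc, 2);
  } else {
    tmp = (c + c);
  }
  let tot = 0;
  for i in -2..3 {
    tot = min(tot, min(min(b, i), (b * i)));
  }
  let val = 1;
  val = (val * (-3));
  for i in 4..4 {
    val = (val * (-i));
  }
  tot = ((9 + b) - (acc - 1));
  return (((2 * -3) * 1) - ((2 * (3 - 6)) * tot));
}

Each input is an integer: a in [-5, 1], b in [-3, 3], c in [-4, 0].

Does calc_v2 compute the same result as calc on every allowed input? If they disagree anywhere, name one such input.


This is a faithful refactor — arithmetic usage differs; also loop structure differs; also min/max/abs usage differs; also boolean connective usage differs; also statement counts differ; also constant usage differs, but the computed results match everywhere.
Spot check at a=-1, b=-1, c=0 — calc: tmp=1, then acc=-5, then (((tmp * c) - (acc + 6)) == (c * acc)) is false, then tmp=-5, then tot=0, then (i=-2), then tot=-2, then (i=-1), then tot=-2, then (i=0), then tot=-2, then (i=1), then tot=-2, then (i=2), then tot=-2, then val=1, then (i=3), then val=-3, then tot=14, then returns 78. calc_v2: tmp=1, then acc=-5, then (!(((tmp * c) - (acc + 6)) == (c * acc))) is true, then tmp=-5, then tot=0, then (i=-2), then tot=-2, then (i=-1), then tot=-2, then (i=0), then tot=-2, then (i=1), then tot=-2, then (i=2), then tot=-2, then val=1, then val=-3, then the loop over i runs zero times, then tot=14, then returns 78. Both give 78.
An exhaustive pass over the 245 declared inputs shows identical outputs.
verdict: equivalent


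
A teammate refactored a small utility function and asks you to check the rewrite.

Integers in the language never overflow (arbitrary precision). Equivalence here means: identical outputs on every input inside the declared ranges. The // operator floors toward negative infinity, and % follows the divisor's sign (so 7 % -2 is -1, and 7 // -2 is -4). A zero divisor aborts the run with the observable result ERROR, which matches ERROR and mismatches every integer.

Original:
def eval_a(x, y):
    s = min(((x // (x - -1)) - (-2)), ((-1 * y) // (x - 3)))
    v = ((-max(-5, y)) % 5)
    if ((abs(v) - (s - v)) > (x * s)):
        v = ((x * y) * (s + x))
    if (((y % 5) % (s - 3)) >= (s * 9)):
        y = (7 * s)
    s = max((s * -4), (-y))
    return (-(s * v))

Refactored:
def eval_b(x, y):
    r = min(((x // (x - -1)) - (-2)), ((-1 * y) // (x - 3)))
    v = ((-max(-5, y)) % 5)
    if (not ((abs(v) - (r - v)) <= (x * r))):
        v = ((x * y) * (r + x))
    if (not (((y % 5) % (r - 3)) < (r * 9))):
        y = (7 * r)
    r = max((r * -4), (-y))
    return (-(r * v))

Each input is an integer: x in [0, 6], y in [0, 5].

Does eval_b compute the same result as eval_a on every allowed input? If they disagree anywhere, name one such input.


The two versions differ — the changes include boolean connective usage differs; also comparison usage differs; also local variable names differ.
Tracing x=2, y=5: eval_a: s becomes 2; next v becomes 0; next ((abs(v) - (s - v)) > (x * s)) evaluates to false; next (((y % 5) % (s - 3)) >= (s * 9)) evaluates to false; next s becomes -5; next final value 0 | eval_b: r becomes 2; next v becomes 0; next (not ((abs(v) - (r - v)) <= (x * r))) evaluates to false; next (not (((y % 5) % (r - 3)) < (r * 9))) evaluates to false; next r becomes -5; next final value 0 — matching result 0.
Checked all 42 inputs in the declared domain: the outputs agree on every one.
verdict: equivalent


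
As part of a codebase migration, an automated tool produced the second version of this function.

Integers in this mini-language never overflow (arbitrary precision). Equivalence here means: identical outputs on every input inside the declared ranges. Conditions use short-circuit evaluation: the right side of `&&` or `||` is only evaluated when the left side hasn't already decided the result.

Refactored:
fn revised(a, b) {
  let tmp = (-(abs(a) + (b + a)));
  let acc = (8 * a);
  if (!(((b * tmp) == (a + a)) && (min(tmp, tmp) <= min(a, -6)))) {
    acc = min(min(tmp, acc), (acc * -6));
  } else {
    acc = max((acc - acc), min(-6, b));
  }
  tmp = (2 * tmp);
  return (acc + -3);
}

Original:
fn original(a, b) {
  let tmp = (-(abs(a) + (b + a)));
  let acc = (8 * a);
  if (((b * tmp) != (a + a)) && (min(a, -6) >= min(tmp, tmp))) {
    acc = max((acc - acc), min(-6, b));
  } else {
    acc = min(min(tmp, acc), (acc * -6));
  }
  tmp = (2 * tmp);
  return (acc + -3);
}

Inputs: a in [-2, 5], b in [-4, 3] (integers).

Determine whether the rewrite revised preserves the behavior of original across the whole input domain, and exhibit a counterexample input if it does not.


Not equivalent: a=2, b=2 separates them (-3 vs -99).
original: tmp = -6; acc = 16; (((b * tmp) != (a + a)) && (min(a, -6) >= min(tmp, tmp))) -> true; acc = 0; tmp = -12; return -3
revised: tmp = -6; acc = 16; (!(((b * tmp) == (a + a)) && (min(tmp, tmp) <= min(a, -6)))) -> true; acc = -96; tmp = -12; return -99
verdict: not equivalent; witness: a=2, b=2


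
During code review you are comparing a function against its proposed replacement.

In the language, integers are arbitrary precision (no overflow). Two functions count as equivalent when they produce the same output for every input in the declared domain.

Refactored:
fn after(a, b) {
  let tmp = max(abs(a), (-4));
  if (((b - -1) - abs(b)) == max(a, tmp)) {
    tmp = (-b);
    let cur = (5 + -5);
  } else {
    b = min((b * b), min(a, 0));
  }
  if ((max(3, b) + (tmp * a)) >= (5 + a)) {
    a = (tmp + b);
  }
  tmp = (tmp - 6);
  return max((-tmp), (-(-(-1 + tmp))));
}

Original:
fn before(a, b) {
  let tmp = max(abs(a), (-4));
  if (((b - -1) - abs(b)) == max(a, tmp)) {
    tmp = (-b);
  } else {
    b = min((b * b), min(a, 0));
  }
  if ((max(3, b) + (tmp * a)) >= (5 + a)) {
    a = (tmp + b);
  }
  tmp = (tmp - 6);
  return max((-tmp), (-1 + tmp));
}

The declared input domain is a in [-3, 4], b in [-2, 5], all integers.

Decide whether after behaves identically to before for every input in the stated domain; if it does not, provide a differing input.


Equivalent — the differences include arithmetic usage differs, plus statement counts differ, plus constant usage differs, plus local variable names differ, yet no declared input distinguishes the two.
As a probe, take a=2, b=-2: before runs tmp=2, then (((b - -1) - abs(b)) == max(a, tmp)) is false, then b=0, then ((max(3, b) + (tmp * a)) >= (5 + a)) is true, then a=2, then tmp=-4, then returns 4; after runs tmp=2, then (((b - -1) - abs(b)) == max(a, tmp)) is false, then b=0, then ((max(3, b) + (tmp * a)) >= (5 + a)) is true, then a=2, then tmp=-4, then returns 4; both end at 4.
Every one of the 64 inputs gives matching results.
verdict: equivalent


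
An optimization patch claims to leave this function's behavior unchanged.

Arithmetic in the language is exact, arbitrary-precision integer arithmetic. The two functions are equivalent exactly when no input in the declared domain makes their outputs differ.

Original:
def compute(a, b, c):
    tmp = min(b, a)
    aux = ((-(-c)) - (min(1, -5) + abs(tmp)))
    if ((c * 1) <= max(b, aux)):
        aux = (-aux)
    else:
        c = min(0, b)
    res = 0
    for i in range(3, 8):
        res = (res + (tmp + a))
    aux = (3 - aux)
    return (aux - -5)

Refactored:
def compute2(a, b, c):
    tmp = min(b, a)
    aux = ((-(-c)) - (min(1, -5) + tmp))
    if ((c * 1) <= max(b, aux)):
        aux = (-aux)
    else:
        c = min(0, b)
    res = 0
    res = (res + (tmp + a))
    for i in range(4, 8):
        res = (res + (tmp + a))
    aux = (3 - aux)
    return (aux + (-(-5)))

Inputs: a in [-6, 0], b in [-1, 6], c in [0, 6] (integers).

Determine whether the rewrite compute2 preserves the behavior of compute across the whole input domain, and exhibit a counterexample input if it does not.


a=-6, b=-1, c=0 yields 9 from compute but 19 from compute2.
verdict: not equivalent; witness: a=-6, b=-1, c=0


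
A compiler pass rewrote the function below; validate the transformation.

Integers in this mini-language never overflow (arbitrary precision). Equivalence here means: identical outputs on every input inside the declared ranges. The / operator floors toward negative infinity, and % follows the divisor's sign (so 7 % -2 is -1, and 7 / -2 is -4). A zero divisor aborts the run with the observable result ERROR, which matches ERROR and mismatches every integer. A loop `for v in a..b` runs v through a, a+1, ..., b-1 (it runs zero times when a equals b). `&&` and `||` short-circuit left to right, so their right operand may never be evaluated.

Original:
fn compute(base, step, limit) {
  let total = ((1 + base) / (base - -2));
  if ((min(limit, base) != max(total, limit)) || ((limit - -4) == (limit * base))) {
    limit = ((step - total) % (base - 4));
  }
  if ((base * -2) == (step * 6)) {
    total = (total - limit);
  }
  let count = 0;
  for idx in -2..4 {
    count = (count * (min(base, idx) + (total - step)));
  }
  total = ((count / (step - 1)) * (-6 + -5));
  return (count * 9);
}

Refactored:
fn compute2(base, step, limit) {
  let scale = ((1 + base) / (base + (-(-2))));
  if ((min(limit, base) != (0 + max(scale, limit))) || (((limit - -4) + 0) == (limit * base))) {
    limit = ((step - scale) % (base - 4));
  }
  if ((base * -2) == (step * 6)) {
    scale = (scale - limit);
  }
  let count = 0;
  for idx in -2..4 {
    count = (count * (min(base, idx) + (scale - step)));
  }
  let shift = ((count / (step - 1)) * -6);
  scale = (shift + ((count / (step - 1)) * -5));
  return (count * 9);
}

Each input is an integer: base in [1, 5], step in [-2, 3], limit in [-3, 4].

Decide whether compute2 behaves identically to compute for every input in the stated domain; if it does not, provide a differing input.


Comparing the listings, the differences include: constant usage differs, arithmetic usage differs, statement counts differ, local variable names differ.
As a probe, take base=4, step=2, limit=0: compute runs total becomes 0; next ((min(limit, base) != max(total, limit)) || ((limit - -4) == (limit * base))) evaluates to false; next ((base * -2) == (step * 6)) evaluates to false; next count becomes 0; next at idx=-2:; next count becomes 0; next at idx=-1:; next count becomes 0; next at idx=0:; next count becomes 0; next at idx=1:; next count becomes 0; next at idx=2:; next count becomes 0; next at idx=3:; next count becomes 0; next total becomes 0; next final value 0; compute2 runs scale becomes 0; next ((min(limit, base) != (0 + max(scale, limit))) || (((limit - -4) + 0) == (limit * base))) evaluates to false; next ((base * -2) == (step * 6)) evaluates to false; next count becomes 0; next at idx=-2:; next count becomes 0; next at idx=-1:; next count becomes 0; next at idx=0:; next count becomes 0; next at idx=1:; next count becomes 0; next at idx=2:; next count becomes 0; next at idx=3:; next count becomes 0; next shift becomes 0; next scale becomes 0; next final value 0; both end at 0.
Every one of the 240 inputs gives matching results.
verdict: equivalent


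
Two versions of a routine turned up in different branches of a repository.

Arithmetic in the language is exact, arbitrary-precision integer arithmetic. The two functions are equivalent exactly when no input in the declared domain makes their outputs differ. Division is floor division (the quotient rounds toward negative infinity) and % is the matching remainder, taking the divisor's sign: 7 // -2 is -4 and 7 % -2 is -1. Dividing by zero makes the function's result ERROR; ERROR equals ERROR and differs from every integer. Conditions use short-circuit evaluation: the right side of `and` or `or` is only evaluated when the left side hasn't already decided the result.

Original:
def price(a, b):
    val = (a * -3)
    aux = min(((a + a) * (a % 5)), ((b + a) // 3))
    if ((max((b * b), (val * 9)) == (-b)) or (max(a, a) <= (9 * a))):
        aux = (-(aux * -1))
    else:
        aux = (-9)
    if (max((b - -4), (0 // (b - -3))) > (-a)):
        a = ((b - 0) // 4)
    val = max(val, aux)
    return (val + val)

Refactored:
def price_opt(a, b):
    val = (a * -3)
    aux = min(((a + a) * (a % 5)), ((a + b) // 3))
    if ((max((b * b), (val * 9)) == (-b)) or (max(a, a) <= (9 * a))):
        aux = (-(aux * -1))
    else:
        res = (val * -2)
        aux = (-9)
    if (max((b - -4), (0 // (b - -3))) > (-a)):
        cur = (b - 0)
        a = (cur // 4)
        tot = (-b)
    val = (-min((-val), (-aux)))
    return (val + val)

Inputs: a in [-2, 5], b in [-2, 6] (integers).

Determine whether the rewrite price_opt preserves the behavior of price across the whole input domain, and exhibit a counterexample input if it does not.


The two are interchangeable: local variable names differ, and arithmetic usage differs, and min/max/abs usage differs, and statement counts differ, and constant usage differs, and every declared input agrees.
Tracing a=5, b=6: price: val := -15 | aux := 0 | ((max((b * b), (val * 9)) == (-b)) or (max(a, a) <= (9 * a))): true | aux := 0 | (max((b - -4), (0 // (b - -3))) > (-a)): true | a := 1 | val := 0 | result 0 | price_opt: val := -15 | aux := 0 | ((max((b * b), (val * 9)) == (-b)) or (max(a, a) <= (9 * a))): true | aux := 0 | (max((b - -4), (0 // (b - -3))) > (-a)): true | cur := 6 | a := 1 | tot := -6 | val := 0 | result 0 — matching result 0.
Across all 72 domain points the two functions coincide.
verdict: equivalent


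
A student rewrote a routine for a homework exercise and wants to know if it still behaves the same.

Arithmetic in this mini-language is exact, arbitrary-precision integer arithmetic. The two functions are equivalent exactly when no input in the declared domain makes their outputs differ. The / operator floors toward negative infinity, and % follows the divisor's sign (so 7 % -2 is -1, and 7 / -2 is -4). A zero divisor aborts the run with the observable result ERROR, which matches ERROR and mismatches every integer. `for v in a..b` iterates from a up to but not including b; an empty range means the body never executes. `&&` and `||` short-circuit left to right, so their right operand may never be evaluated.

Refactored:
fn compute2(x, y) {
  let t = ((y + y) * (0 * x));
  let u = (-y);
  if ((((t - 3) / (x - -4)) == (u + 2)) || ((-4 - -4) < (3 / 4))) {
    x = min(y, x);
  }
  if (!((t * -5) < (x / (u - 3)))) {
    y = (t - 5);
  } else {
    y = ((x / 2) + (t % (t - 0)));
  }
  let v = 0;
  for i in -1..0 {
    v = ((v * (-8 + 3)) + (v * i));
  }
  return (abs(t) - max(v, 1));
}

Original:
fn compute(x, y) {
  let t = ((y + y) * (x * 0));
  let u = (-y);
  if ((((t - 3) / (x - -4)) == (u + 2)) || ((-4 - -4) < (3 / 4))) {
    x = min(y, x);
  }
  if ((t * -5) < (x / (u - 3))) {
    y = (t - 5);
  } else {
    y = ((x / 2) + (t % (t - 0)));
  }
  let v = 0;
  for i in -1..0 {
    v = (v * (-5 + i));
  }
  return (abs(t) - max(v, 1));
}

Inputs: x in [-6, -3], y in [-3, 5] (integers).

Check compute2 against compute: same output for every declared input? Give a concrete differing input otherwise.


Input x=-6, y=-2: -1 from compute versus ERROR from compute2.
verdict: not equivalent; witness: x=-6, y=-2


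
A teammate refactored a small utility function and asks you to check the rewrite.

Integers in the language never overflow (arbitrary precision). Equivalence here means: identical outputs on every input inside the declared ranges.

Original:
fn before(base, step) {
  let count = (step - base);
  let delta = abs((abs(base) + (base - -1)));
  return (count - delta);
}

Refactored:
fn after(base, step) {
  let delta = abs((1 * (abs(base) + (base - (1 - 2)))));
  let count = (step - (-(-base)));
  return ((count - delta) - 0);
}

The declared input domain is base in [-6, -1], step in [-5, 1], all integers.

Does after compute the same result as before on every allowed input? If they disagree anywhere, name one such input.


Reading the diff, among the changes: arithmetic usage differs; and constant usage differs.
Spot check at base=-2, step=-3 — before: count=-1, then delta=1, then returns -2. after: delta=1, then count=-1, then returns -2. Both give -2.
Sweeping the whole domain (42 inputs) finds no disagreement.
verdict: equivalent


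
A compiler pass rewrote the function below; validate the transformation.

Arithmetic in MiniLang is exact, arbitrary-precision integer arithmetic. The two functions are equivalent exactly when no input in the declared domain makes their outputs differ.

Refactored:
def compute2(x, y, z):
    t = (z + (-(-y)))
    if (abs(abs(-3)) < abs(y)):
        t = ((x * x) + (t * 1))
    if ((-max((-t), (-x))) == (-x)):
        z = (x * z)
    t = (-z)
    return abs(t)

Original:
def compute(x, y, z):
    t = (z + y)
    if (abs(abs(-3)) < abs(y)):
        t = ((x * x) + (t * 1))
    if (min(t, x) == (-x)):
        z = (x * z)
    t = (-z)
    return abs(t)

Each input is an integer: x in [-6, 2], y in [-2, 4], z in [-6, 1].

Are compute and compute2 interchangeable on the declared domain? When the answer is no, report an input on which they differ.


The two are interchangeable: min/max/abs usage differs, and every declared input agrees.
Tracing x=-3, y=1, z=1: compute: t := 2 | (abs(abs(-3)) < abs(y)): false | (min(t, x) == (-x)): false | t := -1 | result 1 | compute2: t := 2 | (abs(abs(-3)) < abs(y)): false | ((-max((-t), (-x))) == (-x)): false | t := -1 | result 1 — matching result 1.
Every one of the 504 inputs gives matching results.
verdict: equivalent


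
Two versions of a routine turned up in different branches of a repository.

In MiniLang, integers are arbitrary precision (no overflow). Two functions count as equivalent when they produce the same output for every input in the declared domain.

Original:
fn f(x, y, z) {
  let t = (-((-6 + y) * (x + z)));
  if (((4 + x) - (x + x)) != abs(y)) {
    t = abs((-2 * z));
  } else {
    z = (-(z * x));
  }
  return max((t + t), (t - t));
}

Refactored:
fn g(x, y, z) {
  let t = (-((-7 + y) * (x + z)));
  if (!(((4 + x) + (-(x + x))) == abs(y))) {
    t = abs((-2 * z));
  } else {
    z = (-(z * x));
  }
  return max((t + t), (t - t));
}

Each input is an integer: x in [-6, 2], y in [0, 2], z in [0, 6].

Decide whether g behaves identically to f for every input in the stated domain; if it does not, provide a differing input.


Try x=2, y=2, z=0.
f: t = 8; (((4 + x) - (x + x)) != abs(y)) -> false; z = 0; return 16
g: t = 10; (!(((4 + x) + (-(x + x))) == abs(y))) -> false; z = 0; return 20
16 and 20 differ, so these are not the same function on this domain.
verdict: not equivalent; witness: x=2, y=2, z=0


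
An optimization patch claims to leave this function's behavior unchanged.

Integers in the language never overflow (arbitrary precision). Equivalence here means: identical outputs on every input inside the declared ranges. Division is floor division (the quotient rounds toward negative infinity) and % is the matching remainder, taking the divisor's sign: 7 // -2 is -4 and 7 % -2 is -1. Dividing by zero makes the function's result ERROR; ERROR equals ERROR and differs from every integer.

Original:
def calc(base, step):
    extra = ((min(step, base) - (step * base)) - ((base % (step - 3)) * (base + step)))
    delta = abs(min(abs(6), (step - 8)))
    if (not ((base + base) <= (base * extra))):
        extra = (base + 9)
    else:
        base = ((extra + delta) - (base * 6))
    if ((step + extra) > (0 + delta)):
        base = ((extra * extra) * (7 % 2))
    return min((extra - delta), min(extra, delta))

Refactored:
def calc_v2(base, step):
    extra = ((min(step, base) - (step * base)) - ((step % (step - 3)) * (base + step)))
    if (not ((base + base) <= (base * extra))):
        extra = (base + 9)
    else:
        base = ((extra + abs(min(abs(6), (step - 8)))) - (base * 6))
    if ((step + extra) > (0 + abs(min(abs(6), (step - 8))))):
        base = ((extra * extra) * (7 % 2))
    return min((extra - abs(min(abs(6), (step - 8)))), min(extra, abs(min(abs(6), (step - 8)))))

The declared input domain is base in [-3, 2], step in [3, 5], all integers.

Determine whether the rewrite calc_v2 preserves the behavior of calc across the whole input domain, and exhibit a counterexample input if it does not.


Try base=0, step=5.
calc: extra=0, then delta=3, then (not ((base + base) <= (base * extra))) is false, then base=3, then ((step + extra) > (0 + delta)) is true, then base=0, then returns -3
calc_v2: extra=-5, then (not ((base + base) <= (base * extra))) is false, then base=-2, then ((step + extra) > (0 + abs(min(abs(6), (step - 8))))) is false, then returns -8
-3 against -8: the behavior changed.
verdict: not equivalent; witness: base=0, step=5


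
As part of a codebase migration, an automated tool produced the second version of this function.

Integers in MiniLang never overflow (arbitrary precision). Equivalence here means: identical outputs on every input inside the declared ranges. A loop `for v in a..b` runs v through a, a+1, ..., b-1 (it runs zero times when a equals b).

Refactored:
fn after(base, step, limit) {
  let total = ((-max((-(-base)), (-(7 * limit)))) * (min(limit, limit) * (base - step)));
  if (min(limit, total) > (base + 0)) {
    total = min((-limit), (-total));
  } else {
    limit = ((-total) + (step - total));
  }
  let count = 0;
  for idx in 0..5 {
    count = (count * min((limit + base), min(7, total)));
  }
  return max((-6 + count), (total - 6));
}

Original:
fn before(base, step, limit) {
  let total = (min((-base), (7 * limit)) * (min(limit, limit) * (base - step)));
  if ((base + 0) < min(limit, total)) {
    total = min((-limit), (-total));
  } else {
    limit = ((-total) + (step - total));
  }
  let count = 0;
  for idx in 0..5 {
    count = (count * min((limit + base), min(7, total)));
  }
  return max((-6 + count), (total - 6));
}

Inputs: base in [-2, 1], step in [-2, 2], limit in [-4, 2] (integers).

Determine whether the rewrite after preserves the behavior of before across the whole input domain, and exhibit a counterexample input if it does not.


The two versions differ — the changes include min/max/abs usage differs, plus comparison usage differs.
Spot check at base=-2, step=2, limit=1 — before: total=-8, then ((base + 0) < min(limit, total)) is false, then limit=18, then count=0, then (idx=0), then count=0, then (idx=1), then count=0, then (idx=2), then count=0, then (idx=3), then count=0, then (idx=4), then count=0, then returns -6. after: total=-8, then (min(limit, total) > (base + 0)) is false, then limit=18, then count=0, then (idx=0), then count=0, then (idx=1), then count=0, then (idx=2), then count=0, then (idx=3), then count=0, then (idx=4), then count=0, then returns -6. Both give -6.
Sweeping the whole domain (140 inputs) finds no disagreement.
verdict: equivalent


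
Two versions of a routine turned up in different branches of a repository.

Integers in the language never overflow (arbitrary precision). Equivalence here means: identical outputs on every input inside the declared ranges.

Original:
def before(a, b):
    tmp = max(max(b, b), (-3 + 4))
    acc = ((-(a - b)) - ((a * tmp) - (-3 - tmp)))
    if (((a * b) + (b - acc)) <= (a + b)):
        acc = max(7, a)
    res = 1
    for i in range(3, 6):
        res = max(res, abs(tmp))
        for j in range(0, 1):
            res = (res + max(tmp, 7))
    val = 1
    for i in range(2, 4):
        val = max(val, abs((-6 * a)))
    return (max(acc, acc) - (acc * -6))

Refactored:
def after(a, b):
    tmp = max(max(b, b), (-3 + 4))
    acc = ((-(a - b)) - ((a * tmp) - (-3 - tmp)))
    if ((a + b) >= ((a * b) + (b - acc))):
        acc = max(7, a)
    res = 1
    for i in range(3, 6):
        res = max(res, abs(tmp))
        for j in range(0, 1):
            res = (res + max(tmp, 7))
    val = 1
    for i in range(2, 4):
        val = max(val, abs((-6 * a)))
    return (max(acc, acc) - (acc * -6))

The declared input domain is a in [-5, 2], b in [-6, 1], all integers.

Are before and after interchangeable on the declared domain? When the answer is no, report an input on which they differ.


Comparing the listings, the differences include: comparison usage differs.
Tracing a=2, b=1: before: tmp becomes 1; next acc becomes -7; next (((a * b) + (b - acc)) <= (a + b)) evaluates to false; next res becomes 1; next at i=3:; next res becomes 1; next at j=0:; next res becomes 8; next at i=4:; next res becomes 8; next at j=0:; next res becomes 15; next at i=5:; next res becomes 15; next at j=0:; next res becomes 22; next val becomes 1; next at i=2:; next val becomes 12; next at i=3:; next val becomes 12; next final value -49 | after: tmp becomes 1; next acc becomes -7; next ((a + b) >= ((a * b) + (b - acc))) evaluates to false; next res becomes 1; next at i=3:; next res becomes 1; next at j=0:; next res becomes 8; next at i=4:; next res becomes 8; next at j=0:; next res becomes 15; next at i=5:; next res becomes 15; next at j=0:; next res becomes 22; next val becomes 1; next at i=2:; next val becomes 12; next at i=3:; next val becomes 12; next final value -49 — matching result -49.
Across all 64 domain points the two functions coincide.
verdict: equivalent


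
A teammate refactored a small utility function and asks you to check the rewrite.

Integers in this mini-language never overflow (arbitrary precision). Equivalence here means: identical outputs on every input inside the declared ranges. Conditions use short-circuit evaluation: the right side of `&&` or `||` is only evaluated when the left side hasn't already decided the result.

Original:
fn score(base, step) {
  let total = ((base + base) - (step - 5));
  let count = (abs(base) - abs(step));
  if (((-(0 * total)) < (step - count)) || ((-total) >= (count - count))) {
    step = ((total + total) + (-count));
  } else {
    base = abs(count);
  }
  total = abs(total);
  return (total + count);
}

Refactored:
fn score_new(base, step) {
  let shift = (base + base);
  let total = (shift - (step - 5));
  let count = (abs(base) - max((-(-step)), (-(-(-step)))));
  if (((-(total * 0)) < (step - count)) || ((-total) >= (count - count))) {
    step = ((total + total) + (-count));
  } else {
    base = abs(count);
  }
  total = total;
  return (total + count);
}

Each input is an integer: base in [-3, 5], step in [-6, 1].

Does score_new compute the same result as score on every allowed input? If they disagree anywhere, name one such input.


There is a counterexample at base=-3, step=0: 4 on one side, 2 on the other.
score: total=-1, then count=3, then (((-(0 * total)) < (step - count)) || ((-total) >= (count - count))) is true, then step=-5, then total=1, then returns 4
score_new: shift=-6, then total=-1, then count=3, then (((-(total * 0)) < (step - count)) || ((-total) >= (count - count))) is true, then step=-5, then total=-1, then returns 2
verdict: not equivalent; witness: base=-3, step=0
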